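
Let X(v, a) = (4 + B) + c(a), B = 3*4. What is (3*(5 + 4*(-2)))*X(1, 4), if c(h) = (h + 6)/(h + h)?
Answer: -621/4 ≈ -155.25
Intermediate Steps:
c(h) = (6 + h)/(2*h) (c(h) = (6 + h)/((2*h)) = (6 + h)*(1/(2*h)) = (6 + h)/(2*h))
B = 12
X(v, a) = 16 + (6 + a)/(2*a) (X(v, a) = (4 + 12) + (6 + a)/(2*a) = 16 + (6 + a)/(2*a))
(3*(5 + 4*(-2)))*X(1, 4) = (3*(5 + 4*(-2)))*(33/2 + 3/4) = (3*(5 - 8))*(33/2 + 3*(¼)) = (3*(-3))*(33/2 + ¾) = -9*69/4 = -621/4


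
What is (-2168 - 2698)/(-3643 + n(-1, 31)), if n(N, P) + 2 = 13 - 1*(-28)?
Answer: 2433/1802 ≈ 1.3502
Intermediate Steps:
n(N, P) = 39 (n(N, P) = -2 + (13 - 1*(-28)) = -2 + (13 + 28) = -2 + 41 = 39)
(-2168 - 2698)/(-3643 + n(-1, 31)) = (-2168 - 2698)/(-3643 + 39) = -4866/(-3604) = -4866*(-1/3604) = 2433/1802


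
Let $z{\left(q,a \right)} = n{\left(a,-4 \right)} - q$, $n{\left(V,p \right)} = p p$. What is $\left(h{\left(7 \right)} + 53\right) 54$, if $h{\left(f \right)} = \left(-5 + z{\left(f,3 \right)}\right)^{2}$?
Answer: $3726$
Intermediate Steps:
$n{\left(V,p \right)} = p^{2}$
$z{\left(q,a \right)} = 16 - q$ ($z{\left(q,a \right)} = \left(-4\right)^{2} - q = 16 - q$)
$h{\left(f \right)} = \left(11 - f\right)^{2}$ ($h{\left(f \right)} = \left(-5 - \left(-16 + f\right)\right)^{2} = \left(11 - f\right)^{2}$)
$\left(h{\left(7 \right)} + 53\right) 54 = \left(\left(-11 + 7\right)^{2} + 53\right) 54 = \left(\left(-4\right)^{2} + 53\right) 54 = \left(16 + 53\right) 54 = 69 \cdot 54 = 3726$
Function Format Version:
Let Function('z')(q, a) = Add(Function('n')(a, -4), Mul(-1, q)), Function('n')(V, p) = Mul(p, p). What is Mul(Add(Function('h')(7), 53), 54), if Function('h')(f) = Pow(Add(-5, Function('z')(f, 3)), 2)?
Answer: 3726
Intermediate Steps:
Function('n')(V, p) = Pow(p, 2)
Function('z')(q, a) = Add(16, Mul(-1, q)) (Function('z')(q, a) = Add(Pow(-4, 2), Mul(-1, q)) = Add(16, Mul(-1, q)))
Function('h')(f) = Pow(Add(11, Mul(-1, f)), 2) (Function('h')(f) = Pow(Add(-5, Add(16, Mul(-1, f))), 2) = Pow(Add(11, Mul(-1, f)), 2))
Mul(Add(Function('h')(7), 53), 54) = Mul(Add(Pow(Add(-11, 7), 2), 53), 54) = Mul(Add(Pow(-4, 2), 53), 54) = Mul(Add(16, 53), 54) = Mul(69, 54) = 3726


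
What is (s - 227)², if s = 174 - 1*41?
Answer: 8836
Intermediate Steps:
s = 133 (s = 174 - 41 = 133)
(s - 227)² = (133 - 227)² = (-94)² = 8836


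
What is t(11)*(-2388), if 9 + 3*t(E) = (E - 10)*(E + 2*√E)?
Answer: -1592 - 1592*√11 ≈ -6872.1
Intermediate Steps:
t(E) = -3 + (-10 + E)*(E + 2*√E)/3 (t(E) = -3 + ((E - 10)*(E + 2*√E))/3 = -3 + ((-10 + E)*(E + 2*√E))/3 = -3 + (-10 + E)*(E + 2*√E)/3)
t(11)*(-2388) = (-3 - 20*√11/3 - 10/3*11 + (⅓)*11² + 2*11^(3/2)/3)*(-2388) = (-3 - 20*√11/3 - 110/3 + (⅓)*121 + 2*(11*√11)/3)*(-2388) = (-3 - 20*√11/3 - 110/3 + 121/3 + 22*√11/3)*(-2388) = (⅔ + 2*√11/3)*(-2388) = -1592 - 1592*√11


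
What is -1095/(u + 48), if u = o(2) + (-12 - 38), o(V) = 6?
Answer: -1095/4 ≈ -273.75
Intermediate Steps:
u = -44 (u = 6 + (-12 - 38) = 6 - 50 = -44)
-1095/(u + 48) = -1095/(-44 + 48) = -1095/4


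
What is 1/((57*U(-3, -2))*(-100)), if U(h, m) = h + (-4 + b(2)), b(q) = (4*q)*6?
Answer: -1/233700 ≈ -4.2790e-6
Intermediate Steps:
b(q) = 24*q
U(h, m) = 44 + h (U(h, m) = h + (-4 + 24*2) = h + (-4 + 48) = h + 44 = 44 + h)
1/((57*U(-3, -2))*(-100)) = 1/((57*(44 - 3))*(-100)) = 1/((57*41)*(-100)) = 1/(2337*(-100)) = 1/(-233700) = -1/233700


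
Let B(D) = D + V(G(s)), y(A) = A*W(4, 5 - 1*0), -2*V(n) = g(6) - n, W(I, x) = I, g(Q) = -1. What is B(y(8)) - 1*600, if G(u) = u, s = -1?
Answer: -568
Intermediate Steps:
V(n) = 1/2 + n/2 (V(n) = -(-1 - n)/2 = 1/2 + n/2)
y(A) = 4*A (y(A) = A*4 = 4*A)
B(D) = D (B(D) = D + (1/2 + (1/2)*(-1)) = D + (1/2 - 1/2) = D + 0 = D)
B(y(8)) - 1*600 = 4*8 - 1*600 = 32 - 600 = -568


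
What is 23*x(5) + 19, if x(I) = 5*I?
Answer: 594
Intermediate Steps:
23*x(5) + 19 = 23*(5*5) + 19 = 23*25 + 19 = 575 + 19 = 594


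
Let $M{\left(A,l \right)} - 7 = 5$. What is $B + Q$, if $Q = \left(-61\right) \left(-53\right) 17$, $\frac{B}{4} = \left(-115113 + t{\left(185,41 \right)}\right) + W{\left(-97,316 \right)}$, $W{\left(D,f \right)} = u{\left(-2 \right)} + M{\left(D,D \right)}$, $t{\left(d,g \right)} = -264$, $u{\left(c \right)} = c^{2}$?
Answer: $-406483$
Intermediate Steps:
$M{\left(A,l \right)} = 12$ ($M{\left(A,l \right)} = 7 + 5 = 12$)
$W{\left(D,f \right)} = 16$ ($W{\left(D,f \right)} = \left(-2\right)^{2} + 12 = 4 + 12 = 16$)
$B = -461444$ ($B = 4 \left(\left(-115113 - 264\right) + 16\right) = 4 \left(-115377 + 16\right) = 4 \left(-115361\right) = -461444$)
$Q = 54961$ ($Q = 3233 \cdot 17 = 54961$)
$B + Q = -461444 + 54961 = -406483$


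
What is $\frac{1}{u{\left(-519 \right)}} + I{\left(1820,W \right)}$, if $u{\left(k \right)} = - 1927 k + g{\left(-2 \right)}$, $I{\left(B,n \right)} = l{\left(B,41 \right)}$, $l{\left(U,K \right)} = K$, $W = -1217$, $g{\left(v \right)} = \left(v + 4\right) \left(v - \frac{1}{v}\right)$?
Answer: $\frac{41004511}{1000110} \approx 41.0$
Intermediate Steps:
$g{\left(v \right)} = \left(4 + v\right) \left(v - \frac{1}{v}\right)$
$I{\left(B,n \right)} = 41$
$u{\left(k \right)} = -3 - 1927 k$ ($u{\left(k \right)} = - 1927 k + \left(-1 + \left(-2\right)^{2} - \frac{4}{-2} + 4 \left(-2\right)\right) = - 1927 k - 3 = -3 - 1927 k$)
$\frac{1}{u{\left(-519 \right)}} + I{\left(1820,W \right)} = \frac{1}{-3 - -1000113} + 41 = \frac{1}{-3 + 1000113} + 41 = \frac{1}{1000110} + 41 = \frac{41004511}{1000110}$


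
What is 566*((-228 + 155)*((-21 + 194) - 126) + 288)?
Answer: -1778938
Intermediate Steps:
566*((-228 + 155)*((-21 + 194) - 126) + 288) = 566*(-73*(173 - 126) + 288) = 566*(-73*47 + 288) = 566*(-3431 + 288) = 566*(-3143) = -1778938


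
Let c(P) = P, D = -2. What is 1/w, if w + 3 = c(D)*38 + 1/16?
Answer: -16/1263 ≈ -0.012668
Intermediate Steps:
w = -1263/16 (w = -3 + (-2*38 + 1/16) = -3 + (-76 + 1/16) = -3 - 1215/16 = -1263/16 ≈ -78.938)
1/w = 1/(-1263/16) = -16/1263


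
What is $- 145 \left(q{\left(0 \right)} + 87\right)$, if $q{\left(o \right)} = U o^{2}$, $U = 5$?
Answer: $-12615$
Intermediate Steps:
$q{\left(o \right)} = 5 o^{2}$
$- 145 \left(q{\left(0 \right)} + 87\right) = - 145 \left(5 \cdot 0^{2} + 87\right) = - 145 \left(5 \cdot 0 + 87\right) = - 145 \left(0 + 87\right) = \left(-145\right) 87 = -12615$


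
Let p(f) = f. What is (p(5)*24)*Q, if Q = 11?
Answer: 1320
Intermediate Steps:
(p(5)*24)*Q = (5*24)*11 = 120*11 = 1320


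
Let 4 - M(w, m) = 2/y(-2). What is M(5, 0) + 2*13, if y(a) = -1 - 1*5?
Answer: 91/3 ≈ 30.333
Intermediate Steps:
y(a) = -6 (y(a) = -1 - 5 = -6)
M(w, m) = 13/3 (M(w, m) = 4 - 2/(-6) = 4 - 2*(-1)/6 = 4 - 1*(-⅓) = 4 + ⅓ = 13/3)
M(5, 0) + 2*13 = 13/3 + 2*13 = 13/3 + 26 = 91/3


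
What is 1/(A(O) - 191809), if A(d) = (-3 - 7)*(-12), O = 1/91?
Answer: -1/191689 ≈ -5.2168e-6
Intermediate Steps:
O = 1/91 ≈ 0.010989
A(d) = 120 (A(d) = -10*(-12) = 120)
1/(A(O) - 191809) = 1/(120 - 191809) = 1/(-191689) = -1/191689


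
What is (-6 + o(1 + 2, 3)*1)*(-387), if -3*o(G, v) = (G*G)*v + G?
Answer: 6192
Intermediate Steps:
o(G, v) = -G/3 - v*G²/3 (o(G, v) = -((G*G)*v + G)/3 = -(G²*v + G)/3 = -(v*G² + G)/3 = -(G + v*G²)/3 = -G/3 - v*G²/3)
(-6 + o(1 + 2, 3)*1)*(-387) = (-6 - (1 + 2)*(1 + (1 + 2)*3)/3*1)*(-387) = (-6 - ⅓*3*(1 + 3*3)*1)*(-387) = (-6 - ⅓*3*(1 + 9)*1)*(-387) = (-6 - ⅓*3*10*1)*(-387) = (-6 - 10*1)*(-387) = (-6 - 10)*(-387) = -16*(-387) = 6192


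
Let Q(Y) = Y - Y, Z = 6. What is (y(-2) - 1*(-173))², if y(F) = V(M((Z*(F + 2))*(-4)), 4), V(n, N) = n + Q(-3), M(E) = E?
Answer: 29929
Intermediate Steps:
Q(Y) = 0
V(n, N) = n (V(n, N) = n + 0 = n)
y(F) = -48 - 24*F (y(F) = (6*(F + 2))*(-4) = (6*(2 + F))*(-4) = (12 + 6*F)*(-4) = -48 - 24*F)
(y(-2) - 1*(-173))² = ((-48 - 24*(-2)) - 1*(-173))² = ((-48 + 48) + 173)² = (0 + 173)² = 173² = 29929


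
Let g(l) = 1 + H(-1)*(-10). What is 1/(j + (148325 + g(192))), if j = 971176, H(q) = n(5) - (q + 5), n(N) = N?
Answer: 1/1119492 ≈ 8.9326e-7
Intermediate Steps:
H(q) = -q (H(q) = 5 - (q + 5) = 5 - (5 + q) = 5 + (-5 - q) = -q)
g(l) = -9 (g(l) = 1 - 1*(-1)*(-10) = 1 + 1*(-10) = 1 - 10 = -9)
1/(j + (148325 + g(192))) = 1/(971176 + (148325 - 9)) = 1/(971176 + 148316) = 1/1119492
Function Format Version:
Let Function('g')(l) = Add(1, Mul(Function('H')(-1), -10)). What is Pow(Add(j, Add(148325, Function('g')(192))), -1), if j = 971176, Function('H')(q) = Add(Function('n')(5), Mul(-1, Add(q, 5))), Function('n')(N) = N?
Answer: Rational(1, 1119492) ≈ 8.9326e-7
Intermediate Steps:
Function('H')(q) = Mul(-1, q) (Function('H')(q) = Add(5, Mul(-1, Add(q, 5))) = Add(5, Mul(-1, Add(5, q))) = Add(5, Add(-5, Mul(-1, q))) = Mul(-1, q))
Function('g')(l) = -9 (Function('g')(l) = Add(1, Mul(Mul(-1, -1), -10)) = Add(1, Mul(1, -10)) = Add(1, -10) = -9)
Pow(Add(j, Add(148325, Function('g')(192))), -1) = Pow(Add(971176, Add(148325, -9)), -1) = Pow(Add(971176, 148316), -1) = Pow(1119492, -1) = Rational(1, 1119492)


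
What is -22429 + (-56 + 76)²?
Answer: -22029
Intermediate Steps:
-22429 + (-56 + 76)² = -22429 + 20² = -22429 + 400 = -22029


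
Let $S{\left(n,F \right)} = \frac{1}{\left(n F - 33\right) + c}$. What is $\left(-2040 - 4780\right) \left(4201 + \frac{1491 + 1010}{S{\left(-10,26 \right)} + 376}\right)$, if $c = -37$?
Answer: $- \frac{3560593845380}{124079} \approx -2.8696 \cdot 10^{7}$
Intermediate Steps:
$S{\left(n,F \right)} = \frac{1}{-70 + F n}$ ($S{\left(n,F \right)} = \frac{1}{\left(n F - 33\right) - 37} = \frac{1}{\left(F n - 33\right) - 37} = \frac{1}{\left(-33 + F n\right) - 37} = \frac{1}{-70 + F n}$)
$\left(-2040 - 4780\right) \left(4201 + \frac{1491 + 1010}{S{\left(-10,26 \right)} + 376}\right) = \left(-2040 - 4780\right) \left(4201 + \frac{1491 + 1010}{\frac{1}{-70 + 26 \left(-10\right)} + 376}\right) = - 6820 \left(4201 + \frac{2501}{\frac{1}{-70 - 260} + 376}\right) = - 6820 \left(4201 + \frac{2501}{\frac{1}{-330} + 376}\right) = - 6820 \left(4201 + \frac{2501}{- \frac{1}{330} + 376}\right) = - 6820 \left(4201 + \frac{2501}{\frac{124079}{330}}\right) = - 6820 \left(4201 + 2501 \cdot \frac{330}{124079}\right) = - 6820 \left(4201 + \frac{825330}{124079}\right) = \left(-6820\right) \frac{522081209}{124079} = - \frac{3560593845380}{124079}$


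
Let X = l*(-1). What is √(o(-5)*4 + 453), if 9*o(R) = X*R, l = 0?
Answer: √453 ≈ 21.284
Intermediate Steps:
X = 0 (X = 0*(-1) = 0)
o(R) = 0 (o(R) = (0*R)/9 = (⅑)*0 = 0)
√(o(-5)*4 + 453) = √(0*4 + 453) = √(0 + 453) = √453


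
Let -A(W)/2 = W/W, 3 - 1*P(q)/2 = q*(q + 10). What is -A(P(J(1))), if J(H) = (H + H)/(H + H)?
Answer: 2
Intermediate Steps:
J(H) = 1 (J(H) = (2*H)/((2*H)) = (2*H)*(1/(2*H)) = 1)
P(q) = 6 - 2*q*(10 + q) (P(q) = 6 - 2*q*(q + 10) = 6 - 2*q*(10 + q))
A(W) = -2 (A(W) = -2*W/W = -2*1 = -2)
-A(P(J(1))) = -1*(-2) = 2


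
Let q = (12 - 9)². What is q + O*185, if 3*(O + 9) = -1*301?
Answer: -60653/3 ≈ -20218.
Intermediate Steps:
O = -328/3 (O = -9 + (-1*301)/3 = -9 + (⅓)*(-301) = -9 - 301/3 = -328/3 ≈ -109.33)
q = 9 (q = 3² = 9)
q + O*185 = 9 - 328/3*185 = 9 - 60680/3 = -60653/3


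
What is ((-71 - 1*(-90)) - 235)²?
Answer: 46656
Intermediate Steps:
((-71 - 1*(-90)) - 235)² = ((-71 + 90) - 235)² = (19 - 235)² = (-216)² = 46656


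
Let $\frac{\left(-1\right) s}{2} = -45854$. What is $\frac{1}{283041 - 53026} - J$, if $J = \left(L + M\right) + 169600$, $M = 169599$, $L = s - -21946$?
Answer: $- \frac{104162982794}{230015} \approx -4.5285 \cdot 10^{5}$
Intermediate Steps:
$s = 91708$ ($s = \left(-2\right) \left(-45854\right) = 91708$)
$L = 113654$ ($L = 91708 - -21946 = 91708 + 21946 = 113654$)
$J = 452853$ ($J = \left(113654 + 169599\right) + 169600 = 283253 + 169600 = 452853$)
$\frac{1}{283041 - 53026} - J = \frac{1}{283041 - 53026} - 452853 = \frac{1}{230015} - 452853 = - \frac{104162982794}{230015}$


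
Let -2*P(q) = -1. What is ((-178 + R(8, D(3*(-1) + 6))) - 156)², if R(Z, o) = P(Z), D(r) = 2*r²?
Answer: 444889/4 ≈ 1.1122e+5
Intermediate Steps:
P(q) = ½ (P(q) = -½*(-1) = ½)
R(Z, o) = ½
((-178 + R(8, D(3*(-1) + 6))) - 156)² = ((-178 + ½) - 156)² = (-355/2 - 156)² = (-667/2)² = 444889/4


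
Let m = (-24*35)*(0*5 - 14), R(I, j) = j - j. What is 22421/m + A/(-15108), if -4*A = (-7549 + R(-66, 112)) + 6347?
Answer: 1330169/705040 ≈ 1.8867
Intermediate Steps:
R(I, j) = 0
A = 601/2 (A = -((-7549 + 0) + 6347)/4 = -(-7549 + 6347)/4 = -¼*(-1202) = 601/2 ≈ 300.50)
m = 11760 (m = -840*(0 - 14) = -840*(-14) = 11760)
22421/m + A/(-15108) = 22421/11760 + (601/2)/(-15108) = 22421*(1/11760) + (601/2)*(-1/15108) = 3203/1680 - 601/30216 = 1330169/705040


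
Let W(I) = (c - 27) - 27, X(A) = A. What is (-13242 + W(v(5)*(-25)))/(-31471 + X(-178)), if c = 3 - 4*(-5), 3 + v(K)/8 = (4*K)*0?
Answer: 13273/31649 ≈ 0.41938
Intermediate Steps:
v(K) = -24 (v(K) = -24 + 8*((4*K)*0) = -24 + 8*0 = -24 + 0 = -24)
c = 23 (c = 3 + 20 = 23)
W(I) = -31 (W(I) = (23 - 27) - 27 = -4 - 27 = -31)
(-13242 + W(v(5)*(-25)))/(-31471 + X(-178)) = (-13242 - 31)/(-31471 - 178) = -13273/(-31649) = -13273*(-1/31649) = 13273/31649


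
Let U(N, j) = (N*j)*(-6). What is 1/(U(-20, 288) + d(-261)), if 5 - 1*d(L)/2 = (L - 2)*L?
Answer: -1/102716 ≈ -9.7356e-6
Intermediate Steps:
U(N, j) = -6*N*j
d(L) = 10 - 2*L*(-2 + L) (d(L) = 10 - 2*(L - 2)*L = 10 - 2*(-2 + L)*L = 10 - 2*L*(-2 + L))
1/(U(-20, 288) + d(-261)) = 1/(-6*(-20)*288 + (10 - 2*(-261)**2 + 4*(-261))) = 1/(34560 + (10 - 2*68121 - 1044)) = 1/(34560 + (10 - 136242 - 1044)) = 1/(34560 - 137276) = 1/(-102716) = -1/102716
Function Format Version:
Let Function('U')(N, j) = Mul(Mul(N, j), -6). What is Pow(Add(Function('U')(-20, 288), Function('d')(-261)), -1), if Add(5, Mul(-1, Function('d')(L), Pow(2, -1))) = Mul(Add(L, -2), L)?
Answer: Rational(-1, 102716) ≈ -9.7356e-6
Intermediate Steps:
Function('U')(N, j) = Mul(-6, N, j)
Function('d')(L) = Add(10, Mul(-2, L, Add(-2, L))) (Function('d')(L) = Add(10, Mul(-2, Mul(Add(L, -2), L))) = Add(10, Mul(-2, Mul(Add(-2, L), L))) = Add(10, Mul(-2, Mul(L, Add(-2, L)))) = Add(10, Mul(-2, L, Add(-2, L))))
Pow(Add(Function('U')(-20, 288), Function('d')(-261)), -1) = Pow(Add(Mul(-6, -20, 288), Add(10, Mul(-2, Pow(-261, 2)), Mul(4, -261))), -1) = Pow(Add(34560, Add(10, Mul(-2, 68121), -1044)), -1) = Pow(Add(34560, Add(10, -136242, -1044)), -1) = Pow(Add(34560, -137276), -1) = Pow(-102716, -1) = Rational(-1, 102716)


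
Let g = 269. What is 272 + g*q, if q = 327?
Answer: 88235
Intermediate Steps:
272 + g*q = 272 + 269*327 = 272 + 87963 = 88235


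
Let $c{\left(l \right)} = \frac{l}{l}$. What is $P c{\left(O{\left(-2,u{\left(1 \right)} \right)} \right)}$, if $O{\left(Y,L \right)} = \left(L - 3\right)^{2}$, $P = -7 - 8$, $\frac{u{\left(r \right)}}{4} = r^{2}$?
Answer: $-15$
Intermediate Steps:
$u{\left(r \right)} = 4 r^{2}$
$P = -15$
$O{\left(Y,L \right)} = \left(-3 + L\right)^{2}$
$c{\left(l \right)} = 1$
$P c{\left(O{\left(-2,u{\left(1 \right)} \right)} \right)} = \left(-15\right) 1 = -15$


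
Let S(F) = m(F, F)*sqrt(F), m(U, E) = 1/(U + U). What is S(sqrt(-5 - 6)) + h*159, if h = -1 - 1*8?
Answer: -1431 - I*11**(3/4)*sqrt(I)/22 ≈ -1430.8 - 0.19414*I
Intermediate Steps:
m(U, E) = 1/(2*U)
h = -9 (h = -1 - 8 = -9)
S(F) = 1/(2*sqrt(F)) (S(F) = (1/(2*F))*sqrt(F) = 1/(2*sqrt(F)))
S(sqrt(-5 - 6)) + h*159 = 1/(2*sqrt(sqrt(-5 - 6))) - 9*159 = 1/(2*sqrt(sqrt(-11))) - 1431 = 1/(2*sqrt(I*sqrt(11))) - 1431 = (11**(3/4)*(-I**(3/2))/11)/2 - 1431 = -11**(3/4)*I**(3/2)/22 - 1431 = -1431 - 11**(3/4)*I**(3/2)/22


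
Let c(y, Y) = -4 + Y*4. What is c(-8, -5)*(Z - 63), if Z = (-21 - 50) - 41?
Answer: 4200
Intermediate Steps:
c(y, Y) = -4 + 4*Y
Z = -112 (Z = -71 - 41 = -112)
c(-8, -5)*(Z - 63) = (-4 + 4*(-5))*(-112 - 63) = (-4 - 20)*(-175) = -24*(-175) = 4200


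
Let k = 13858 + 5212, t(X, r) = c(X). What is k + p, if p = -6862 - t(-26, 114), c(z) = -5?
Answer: 12213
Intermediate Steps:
t(X, r) = -5
p = -6857 (p = -6862 - 1*(-5) = -6862 + 5 = -6857)
k = 19070
k + p = 19070 - 6857 = 12213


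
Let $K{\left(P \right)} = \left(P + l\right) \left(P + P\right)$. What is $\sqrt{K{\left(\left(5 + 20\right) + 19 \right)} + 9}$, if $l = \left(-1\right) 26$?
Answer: $3 \sqrt{177} \approx 39.912$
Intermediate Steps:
$l = -26$
$K{\left(P \right)} = 2 P \left(-26 + P\right)$ ($K{\left(P \right)} = \left(P - 26\right) \left(P + P\right) = \left(-26 + P\right) 2 P = 2 P \left(-26 + P\right)$)
$\sqrt{K{\left(\left(5 + 20\right) + 19 \right)} + 9} = \sqrt{2 \left(\left(5 + 20\right) + 19\right) \left(-26 + \left(\left(5 + 20\right) + 19\right)\right) + 9} = \sqrt{2 \left(25 + 19\right) \left(-26 + \left(25 + 19\right)\right) + 9} = \sqrt{2 \cdot 44 \left(-26 + 44\right) + 9} = \sqrt{2 \cdot 44 \cdot 18 + 9} = \sqrt{1584 + 9} = \sqrt{1593} = 3 \sqrt{177}$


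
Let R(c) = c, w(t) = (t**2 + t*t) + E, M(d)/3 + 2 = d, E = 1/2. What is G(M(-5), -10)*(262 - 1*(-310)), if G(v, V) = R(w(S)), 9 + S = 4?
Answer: 28886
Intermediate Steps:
E = 1/2 ≈ 0.50000
M(d) = -6 + 3*d
S = -5 (S = -9 + 4 = -5)
w(t) = 1/2 + 2*t**2 (w(t) = (t**2 + t*t) + 1/2 = (t**2 + t**2) + 1/2 = 2*t**2 + 1/2 = 1/2 + 2*t**2)
G(v, V) = 101/2 (G(v, V) = 1/2 + 2*(-5)**2 = 1/2 + 2*25 = 1/2 + 50 = 101/2)
G(M(-5), -10)*(262 - 1*(-310)) = 101*(262 - 1*(-310))/2 = 101*(262 + 310)/2 = (101/2)*572 = 28886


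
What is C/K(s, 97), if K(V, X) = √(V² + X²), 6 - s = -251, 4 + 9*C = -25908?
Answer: -12956*√75458/339561 ≈ -10.481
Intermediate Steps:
C = -25912/9 (C = -4/9 + (⅑)*(-25908) = -4/9 - 8636/3 = -25912/9 ≈ -2879.1)
s = 257 (s = 6 - 1*(-251) = 6 + 251 = 257)
C/K(s, 97) = -25912/(9*√(257² + 97²)) = -25912/(9*√(66049 + 9409)) = -25912*√75458/75458/9 = -12956*√75458/339561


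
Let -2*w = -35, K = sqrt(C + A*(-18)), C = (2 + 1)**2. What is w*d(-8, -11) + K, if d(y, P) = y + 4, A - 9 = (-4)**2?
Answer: -70 + 21*I ≈ -70.0 + 21.0*I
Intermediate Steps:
A = 25 (A = 9 + (-4)**2 = 9 + 16 = 25)
C = 9 (C = 3**2 = 9)
d(y, P) = 4 + y
K = 21*I (K = sqrt(9 + 25*(-18)) = sqrt(9 - 450) = sqrt(-441) = 21*I ≈ 21.0*I)
w = 35/2 (w = -1/2*(-35) = 35/2 ≈ 17.500)
w*d(-8, -11) + K = 35*(4 - 8)/2 + 21*I = (35/2)*(-4) + 21*I = -70 + 21*I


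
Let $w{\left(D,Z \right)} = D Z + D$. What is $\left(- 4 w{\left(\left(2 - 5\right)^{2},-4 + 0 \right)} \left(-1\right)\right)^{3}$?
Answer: $-1259712$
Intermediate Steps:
$w{\left(D,Z \right)} = D + D Z$
$\left(- 4 w{\left(\left(2 - 5\right)^{2},-4 + 0 \right)} \left(-1\right)\right)^{3} = \left(- 4 \left(2 - 5\right)^{2} \left(1 + \left(-4 + 0\right)\right) \left(-1\right)\right)^{3} = \left(- 4 \left(-3\right)^{2} \left(1 - 4\right) \left(-1\right)\right)^{3} = \left(- 4 \cdot 9 \left(-3\right) \left(-1\right)\right)^{3} = \left(\left(-4\right) \left(-27\right) \left(-1\right)\right)^{3} = \left(108 \left(-1\right)\right)^{3} = \left(-108\right)^{3} = -1259712$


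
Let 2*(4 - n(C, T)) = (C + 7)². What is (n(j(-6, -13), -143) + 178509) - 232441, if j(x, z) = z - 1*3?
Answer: -107937/2 ≈ -53969.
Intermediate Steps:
j(x, z) = -3 + z (j(x, z) = z - 3 = -3 + z)
n(C, T) = 4 - (7 + C)²/2 (n(C, T) = 4 - (C + 7)²/2 = 4 - (7 + C)²/2)
(n(j(-6, -13), -143) + 178509) - 232441 = ((4 - (7 + (-3 - 13))²/2) + 178509) - 232441 = ((4 - (7 - 16)²/2) + 178509) - 232441 = ((4 - ½*(-9)²) + 178509) - 232441 = ((4 - ½*81) + 178509) - 232441 = ((4 - 81/2) + 178509) - 232441 = (-73/2 + 178509) - 232441 = 356945/2 - 232441 = -107937/2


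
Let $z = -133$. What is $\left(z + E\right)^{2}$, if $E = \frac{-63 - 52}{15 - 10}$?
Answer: $24336$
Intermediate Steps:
$E = -23$ ($E = - \frac{115}{5} = \left(-115\right) \frac{1}{5} = -23$)
$\left(z + E\right)^{2} = \left(-133 - 23\right)^{2} = \left(-156\right)^{2} = 24336$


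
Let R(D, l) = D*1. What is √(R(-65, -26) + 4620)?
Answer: √4555 ≈ 67.491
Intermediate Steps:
R(D, l) = D
√(R(-65, -26) + 4620) = √(-65 + 4620) = √4555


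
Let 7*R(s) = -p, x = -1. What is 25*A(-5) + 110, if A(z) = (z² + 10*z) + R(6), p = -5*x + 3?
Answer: -3805/7 ≈ -543.57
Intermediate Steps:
p = 8 (p = -5*(-1) + 3 = 5 + 3 = 8)
R(s) = -8/7 (R(s) = (-1*8)/7 = (⅐)*(-8) = -8/7)
A(z) = -8/7 + z² + 10*z (A(z) = (z² + 10*z) - 8/7 = -8/7 + z² + 10*z)
25*A(-5) + 110 = 25*(-8/7 + (-5)² + 10*(-5)) + 110 = 25*(-8/7 + 25 - 50) + 110 = 25*(-183/7) + 110 = -4575/7 + 110 = -3805/7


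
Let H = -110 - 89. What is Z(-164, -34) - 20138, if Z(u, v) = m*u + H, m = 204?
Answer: -53793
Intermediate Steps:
H = -199
Z(u, v) = -199 + 204*u (Z(u, v) = 204*u - 199 = -199 + 204*u)
Z(-164, -34) - 20138 = (-199 + 204*(-164)) - 20138 = (-199 - 33456) - 20138 = -33655 - 20138 = -53793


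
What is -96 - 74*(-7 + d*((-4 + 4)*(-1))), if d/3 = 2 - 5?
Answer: 422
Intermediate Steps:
d = -9 (d = 3*(2 - 5) = 3*(-3) = -9)
-96 - 74*(-7 + d*((-4 + 4)*(-1))) = -96 - 74*(-7 - 9*(-4 + 4)*(-1)) = -96 - 74*(-7 - 0*(-1)) = -96 - 74*(-7 - 9*0) = -96 - 74*(-7 + 0) = -96 - 74*(-7) = -96 + 518 = 422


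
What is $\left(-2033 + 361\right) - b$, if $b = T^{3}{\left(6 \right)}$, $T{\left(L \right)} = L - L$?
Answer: $-1672$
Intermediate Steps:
$T{\left(L \right)} = 0$
$b = 0$ ($b = 0^{3} = 0$)
$\left(-2033 + 361\right) - b = \left(-2033 + 361\right) - 0 = -1672 + 0 = -1672$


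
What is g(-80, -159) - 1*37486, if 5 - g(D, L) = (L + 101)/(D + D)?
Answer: -2998509/80 ≈ -37481.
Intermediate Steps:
g(D, L) = 5 - (101 + L)/(2*D) (g(D, L) = 5 - (L + 101)/(D + D) = 5 - (101 + L)/(2*D))
g(-80, -159) - 1*37486 = (½)*(-101 - 1*(-159) + 10*(-80))/(-80) - 1*37486 = (½)*(-1/80)*(-101 + 159 - 800) - 37486 = (½)*(-1/80)*(-742) - 37486 = 371/80 - 37486 = -2998509/80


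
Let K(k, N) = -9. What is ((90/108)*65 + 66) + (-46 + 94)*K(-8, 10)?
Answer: -1871/6 ≈ -311.83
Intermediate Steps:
((90/108)*65 + 66) + (-46 + 94)*K(-8, 10) = ((90/108)*65 + 66) + (-46 + 94)*(-9) = ((90*(1/108))*65 + 66) + 48*(-9) = ((⅚)*65 + 66) - 432 = (325/6 + 66) - 432 = 721/6 - 432 = -1871/6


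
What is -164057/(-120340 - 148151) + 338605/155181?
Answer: 12930102708/4629411319 ≈ 2.7930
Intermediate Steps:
-164057/(-120340 - 148151) + 338605/155181 = -164057/(-268491) + 338605*(1/155181) = -164057*(-1/268491) + 338605/155181 = 164057/268491 + 338605/155181 = 12930102708/4629411319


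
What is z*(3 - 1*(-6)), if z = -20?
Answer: -180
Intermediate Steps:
z*(3 - 1*(-6)) = -20*(3 - 1*(-6)) = -20*(3 + 6) = -20*9 = -180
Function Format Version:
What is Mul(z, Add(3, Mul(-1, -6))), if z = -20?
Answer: -180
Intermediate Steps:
Mul(z, Add(3, Mul(-1, -6))) = Mul(-20, Add(3, Mul(-1, -6))) = Mul(-20, Add(3, 6)) = Mul(-20, 9) = -180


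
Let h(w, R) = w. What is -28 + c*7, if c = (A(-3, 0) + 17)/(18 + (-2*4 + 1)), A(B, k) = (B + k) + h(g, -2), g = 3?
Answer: -189/11 ≈ -17.182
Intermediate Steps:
A(B, k) = 3 + B + k (A(B, k) = (B + k) + 3 = 3 + B + k)
c = 17/11 (c = ((3 - 3 + 0) + 17)/(18 + (-2*4 + 1)) = (0 + 17)/(18 + (-8 + 1)) = 17/(18 - 7) = 17/11 ≈ 1.5455)
-28 + c*7 = -28 + (17/11)*7 = -28 + 119/11 = -189/11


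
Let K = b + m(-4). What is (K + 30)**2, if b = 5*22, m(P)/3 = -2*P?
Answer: 26896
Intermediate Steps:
m(P) = -6*P (m(P) = 3*(-2*P) = -6*P)
b = 110
K = 134 (K = 110 - 6*(-4) = 110 + 24 = 134)
(K + 30)**2 = (134 + 30)**2 = 164**2 = 26896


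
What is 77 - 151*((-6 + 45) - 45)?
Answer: 983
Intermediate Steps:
77 - 151*((-6 + 45) - 45) = 77 - 151*(39 - 45) = 77 - 151*(-6) = 77 + 906 = 983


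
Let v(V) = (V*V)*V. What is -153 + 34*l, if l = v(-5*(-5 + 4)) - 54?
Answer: 2261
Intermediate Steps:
v(V) = V³ (v(V) = V²*V = V³)
l = 71 (l = (-5*(-5 + 4))³ - 54 = (-5*(-1))³ - 54 = 5³ - 54 = 125 - 54 = 71)
-153 + 34*l = -153 + 34*71 = -153 + 2414 = 2261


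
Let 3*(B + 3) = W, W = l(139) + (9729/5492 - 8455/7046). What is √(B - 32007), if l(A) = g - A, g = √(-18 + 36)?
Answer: √(-3000113026169306931 + 93589333008964*√2)/9674158 ≈ 179.04*I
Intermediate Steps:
g = 3*√2 (g = √18 = 3*√2 ≈ 4.2426)
l(A) = -A + 3*√2 (l(A) = 3*√2 - A = -A + 3*√2)
W = -2678358087/19348316 + 3*√2 (W = (-1*139 + 3*√2) + (9729/5492 - 8455/7046) = (-139 + 3*√2) + (9729*(1/5492) - 8455*1/7046) = (-139 + 3*√2) + (9729/5492 - 8455/7046) = (-139 + 3*√2) + 11057837/19348316 = -2678358087/19348316 + 3*√2 ≈ -134.19)
B = -950830977/19348316 + √2 (B = -3 + (-2678358087/19348316 + 3*√2)/3 = -3 + (-892786029/19348316 + √2) = -950830977/19348316 + √2 ≈ -47.729)
√(B - 32007) = √((-950830977/19348316 + √2) - 32007) = √(-620232381189/19348316 + √2)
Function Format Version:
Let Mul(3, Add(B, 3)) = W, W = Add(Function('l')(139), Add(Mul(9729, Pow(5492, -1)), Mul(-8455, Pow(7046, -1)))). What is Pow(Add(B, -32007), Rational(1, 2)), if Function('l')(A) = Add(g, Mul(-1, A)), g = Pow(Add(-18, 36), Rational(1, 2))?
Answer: Mul(Rational(1, 9674158), Pow(Add(-3000113026169306931, Mul(93589333008964, Pow(2, Rational(1, 2)))), Rational(1, 2))) ≈ Mul(179.04, I)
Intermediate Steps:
g = Mul(3, Pow(2, Rational(1, 2))) (g = Pow(18, Rational(1, 2)) = Mul(3, Pow(2, Rational(1, 2))) ≈ 4.2426)
Function('l')(A) = Add(Mul(-1, A), Mul(3, Pow(2, Rational(1, 2)))) (Function('l')(A) = Add(Mul(3, Pow(2, Rational(1, 2))), Mul(-1, A)) = Add(Mul(-1, A), Mul(3, Pow(2, Rational(1, 2)))))
W = Add(Rational(-2678358087, 19348316), Mul(3, Pow(2, Rational(1, 2)))) (W = Add(Add(Mul(-1, 139), Mul(3, Pow(2, Rational(1, 2)))), Add(Mul(9729, Pow(5492, -1)), Mul(-8455, Pow(7046, -1)))) = Add(Add(-139, Mul(3, Pow(2, Rational(1, 2)))), Add(Mul(9729, Rational(1, 5492)), Mul(-8455, Rational(1, 7046)))) = Add(Add(-139, Mul(3, Pow(2, Rational(1, 2)))), Add(Rational(9729, 5492), Rational(-8455, 7046))) = Add(Add(-139, Mul(3, Pow(2, Rational(1, 2)))), Rational(11057837, 19348316)) = Add(Rational(-2678358087, 19348316), Mul(3, Pow(2, Rational(1, 2)))) ≈ -134.19)
B = Add(Rational(-950830977, 19348316), Pow(2, Rational(1, 2))) (B = Add(-3, Mul(Rational(1, 3), Add(Rational(-2678358087, 19348316), Mul(3, Pow(2, Rational(1, 2)))))) = Add(-3, Add(Rational(-892786029, 19348316), Pow(2, Rational(1, 2)))) = Add(Rational(-950830977, 19348316), Pow(2, Rational(1, 2))) ≈ -47.729)
Pow(Add(B, -32007), Rational(1, 2)) = Pow(Add(Add(Rational(-950830977, 19348316), Pow(2, Rational(1, 2))), -32007), Rational(1, 2)) = Pow(Add(Rational(-620232381189, 19348316), Pow(2, Rational(1, 2))), Rational(1, 2))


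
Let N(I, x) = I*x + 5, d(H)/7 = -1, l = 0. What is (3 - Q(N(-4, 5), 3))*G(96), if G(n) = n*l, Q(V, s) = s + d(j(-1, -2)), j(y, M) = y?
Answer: 0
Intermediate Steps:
d(H) = -7 (d(H) = 7*(-1) = -7)
N(I, x) = 5 + I*x
Q(V, s) = -7 + s (Q(V, s) = s - 7 = -7 + s)
G(n) = 0 (G(n) = n*0 = 0)
(3 - Q(N(-4, 5), 3))*G(96) = (3 - (-7 + 3))*0 = (3 - 1*(-4))*0 = (3 + 4)*0 = 7*0 = 0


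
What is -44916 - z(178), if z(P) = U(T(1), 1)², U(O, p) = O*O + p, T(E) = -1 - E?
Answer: -44941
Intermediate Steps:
U(O, p) = p + O² (U(O, p) = O² + p = p + O²)
z(P) = 25 (z(P) = (1 + (-1 - 1*1)²)² = (1 + (-1 - 1)²)² = (1 + (-2)²)² = (1 + 4)² = 5² = 25)
-44916 - z(178) = -44916 - 1*25 = -44916 - 25 = -44941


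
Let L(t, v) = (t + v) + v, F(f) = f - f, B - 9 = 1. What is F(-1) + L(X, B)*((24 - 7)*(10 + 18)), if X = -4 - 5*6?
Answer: -6664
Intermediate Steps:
B = 10 (B = 9 + 1 = 10)
X = -34 (X = -4 - 30 = -34)
F(f) = 0
L(t, v) = t + 2*v
F(-1) + L(X, B)*((24 - 7)*(10 + 18)) = 0 + (-34 + 2*10)*((24 - 7)*(10 + 18)) = 0 + (-34 + 20)*(17*28) = 0 - 14*476 = 0 - 6664 = -6664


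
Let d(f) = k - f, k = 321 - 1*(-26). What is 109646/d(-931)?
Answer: 54823/639 ≈ 85.795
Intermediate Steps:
k = 347 (k = 321 + 26 = 347)
d(f) = 347 - f
109646/d(-931) = 109646/(347 - 1*(-931)) = 109646/(347 + 931) = 109646/1278 = 109646*(1/1278) = 54823/639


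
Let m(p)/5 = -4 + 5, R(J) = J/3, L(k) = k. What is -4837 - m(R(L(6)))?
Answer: -4842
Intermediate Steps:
R(J) = J/3 (R(J) = J*(⅓) = J/3)
m(p) = 5 (m(p) = 5*(-4 + 5) = 5*1 = 5)
-4837 - m(R(L(6))) = -4837 - 1*5 = -4837 - 5 = -4842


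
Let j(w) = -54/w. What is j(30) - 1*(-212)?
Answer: 1051/5 ≈ 210.20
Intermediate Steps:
j(30) - 1*(-212) = -54/30 - 1*(-212) = -54*1/30 + 212 = -9/5 + 212 = 1051/5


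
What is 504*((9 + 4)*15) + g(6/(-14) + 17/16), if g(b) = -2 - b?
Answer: 11007065/112 ≈ 98277.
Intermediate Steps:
504*((9 + 4)*15) + g(6/(-14) + 17/16) = 504*((9 + 4)*15) + (-2 - (6/(-14) + 17/16)) = 504*(13*15) + (-2 - (6*(-1/14) + 17*(1/16))) = 504*195 + (-2 - (-3/7 + 17/16)) = 98280 + (-2 - 1*71/112) = 98280 + (-2 - 71/112) = 98280 - 295/112 = 11007065/112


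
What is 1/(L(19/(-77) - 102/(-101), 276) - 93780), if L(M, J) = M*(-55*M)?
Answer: -5498339/515810352545 ≈ -1.0660e-5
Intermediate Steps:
L(M, J) = -55*M²
1/(L(19/(-77) - 102/(-101), 276) - 93780) = 1/(-55*(19/(-77) - 102/(-101))² - 93780) = 1/(-55*(19*(-1/77) - 102*(-1/101))² - 93780) = 1/(-55*(-19/77 + 102/101)² - 93780) = 1/(-55*(5935/7777)² - 93780) = 1/(-55*35224225/60481729 - 93780) = 1/(-176121125/5498339 - 93780) = 1/(-515810352545/5498339) = -5498339/515810352545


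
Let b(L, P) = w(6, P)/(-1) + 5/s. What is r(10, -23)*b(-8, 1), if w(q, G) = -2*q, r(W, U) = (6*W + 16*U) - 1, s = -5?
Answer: -3399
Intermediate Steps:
r(W, U) = -1 + 6*W + 16*U
b(L, P) = 11 (b(L, P) = -2*6/(-1) + 5/(-5) = -12*(-1) + 5*(-⅕) = 12 - 1 = 11)
r(10, -23)*b(-8, 1) = (-1 + 6*10 + 16*(-23))*11 = (-1 + 60 - 368)*11 = -309*11 = -3399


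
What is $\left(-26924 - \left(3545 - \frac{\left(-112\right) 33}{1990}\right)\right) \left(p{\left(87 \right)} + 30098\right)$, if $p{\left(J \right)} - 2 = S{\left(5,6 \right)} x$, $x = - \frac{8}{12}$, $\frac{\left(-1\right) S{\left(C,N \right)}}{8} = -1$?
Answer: $- \frac{2737275724852}{2985} \approx -9.1701 \cdot 10^{8}$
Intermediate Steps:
$S{\left(C,N \right)} = 8$ ($S{\left(C,N \right)} = \left(-8\right) \left(-1\right) = 8$)
$x = - \frac{2}{3}$ ($x = \left(-8\right) \frac{1}{12} = - \frac{2}{3} \approx -0.66667$)
$p{\left(J \right)} = - \frac{10}{3}$ ($p{\left(J \right)} = 2 + 8 \left(- \frac{2}{3}\right) = 2 - \frac{16}{3} = - \frac{10}{3}$)
$\left(-26924 - \left(3545 - \frac{\left(-112\right) 33}{1990}\right)\right) \left(p{\left(87 \right)} + 30098\right) = \left(-26924 - \left(3545 - \frac{\left(-112\right) 33}{1990}\right)\right) \left(- \frac{10}{3} + 30098\right) = \left(-26924 - \frac{3529123}{995}\right) \frac{90284}{3} = \left(- \frac{30318503}{995}\right) \frac{90284}{3} = - \frac{2737275724852}{2985}$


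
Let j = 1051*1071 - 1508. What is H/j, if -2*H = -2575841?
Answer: 2575841/2248226 ≈ 1.1457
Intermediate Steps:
H = 2575841/2 (H = -½*(-2575841) = 2575841/2 ≈ 1.2879e+6)
j = 1124113 (j = 1125621 - 1508 = 1124113)
H/j = (2575841/2)/1124113 = (2575841/2)*(1/1124113) = 2575841/2248226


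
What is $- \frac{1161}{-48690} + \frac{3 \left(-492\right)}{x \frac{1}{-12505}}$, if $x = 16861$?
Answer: $\frac{99856600869}{91218010} \approx 1094.7$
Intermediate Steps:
$- \frac{1161}{-48690} + \frac{3 \left(-492\right)}{x \frac{1}{-12505}} = - \frac{1161}{-48690} + \frac{3 \left(-492\right)}{16861 \frac{1}{-12505}} = \left(-1161\right) \left(- \frac{1}{48690}\right) - \frac{1476}{16861 \left(- \frac{1}{12505}\right)} = \frac{129}{5410} - \frac{1476}{- \frac{16861}{12505}} = \frac{129}{5410} - - \frac{18457380}{16861} = \frac{129}{5410} + \frac{18457380}{16861} = \frac{99856600869}{91218010}$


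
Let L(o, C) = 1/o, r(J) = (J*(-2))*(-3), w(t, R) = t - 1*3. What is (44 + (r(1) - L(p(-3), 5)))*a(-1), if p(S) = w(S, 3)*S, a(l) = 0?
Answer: 0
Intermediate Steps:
w(t, R) = -3 + t (w(t, R) = t - 3 = -3 + t)
p(S) = S*(-3 + S) (p(S) = (-3 + S)*S = S*(-3 + S))
r(J) = 6*J (r(J) = -2*J*(-3) = 6*J)
(44 + (r(1) - L(p(-3), 5)))*a(-1) = (44 + (6*1 - 1/((-3*(-3 - 3)))))*0 = (44 + (6 - 1/((-3*(-6)))))*0 = (44 + (6 - 1/18))*0 = (44 + 107/18)*0 = (899/18)*0 = 0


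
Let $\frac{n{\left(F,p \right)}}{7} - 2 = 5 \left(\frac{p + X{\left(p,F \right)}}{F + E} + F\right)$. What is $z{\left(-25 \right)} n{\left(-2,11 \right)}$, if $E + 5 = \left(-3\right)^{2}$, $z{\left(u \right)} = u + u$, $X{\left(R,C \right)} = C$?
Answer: $-5075$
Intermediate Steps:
$z{\left(u \right)} = 2 u$
$E = 4$ ($E = -5 + \left(-3\right)^{2} = -5 + 9 = 4$)
$n{\left(F,p \right)} = 14 + 35 F + \frac{35 \left(F + p\right)}{4 + F}$ ($n{\left(F,p \right)} = 14 + 7 \cdot 5 \left(\frac{p + F}{F + 4} + F\right) = 14 + 7 \cdot 5 \left(\frac{F + p}{4 + F} + F\right) = 14 + 7 \cdot 5 \left(F + \frac{F + p}{4 + F}\right) = 14 + 7 \left(5 F + \frac{5 \left(F + p\right)}{4 + F}\right) = 14 + \left(35 F + \frac{35 \left(F + p\right)}{4 + F}\right) = 14 + 35 F + \frac{35 \left(F + p\right)}{4 + F}$)
$z{\left(-25 \right)} n{\left(-2,11 \right)} = 2 \left(-25\right) \frac{7 \left(8 + 5 \cdot 11 + 5 \left(-2\right)^{2} + 27 \left(-2\right)\right)}{4 - 2} = - 50 \frac{7 \left(8 + 55 + 5 \cdot 4 - 54\right)}{2} = - 50 \cdot 7 \cdot \frac{1}{2} \left(8 + 55 + 20 - 54\right) = - 50 \cdot 7 \cdot \frac{1}{2} \cdot 29 = \left(-50\right) \frac{203}{2} = -5075$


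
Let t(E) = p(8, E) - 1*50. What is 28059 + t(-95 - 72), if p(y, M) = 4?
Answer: 28013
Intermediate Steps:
t(E) = -46 (t(E) = 4 - 1*50 = 4 - 50 = -46)
28059 + t(-95 - 72) = 28059 - 46 = 28013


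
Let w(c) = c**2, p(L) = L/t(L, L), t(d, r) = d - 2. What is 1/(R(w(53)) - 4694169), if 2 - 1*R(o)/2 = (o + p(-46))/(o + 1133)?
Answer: -47304/222052848599 ≈ -2.1303e-7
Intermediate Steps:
t(d, r) = -2 + d
p(L) = L/(-2 + L)
R(o) = 4 - 2*(23/24 + o)/(1133 + o) (R(o) = 4 - 2*(o - 46/(-2 - 46))/(o + 1133) = 4 - 2*(o - 46/(-48))/(1133 + o) = 4 - 2*(o - 46*(-1/48))/(1133 + o) = 4 - 2*(o + 23/24)/(1133 + o) = 4 - 2*(23/24 + o)/(1133 + o))
1/(R(w(53)) - 4694169) = 1/((54361 + 24*53**2)/(12*(1133 + 53**2)) - 4694169) = 1/((54361 + 24*2809)/(12*(1133 + 2809)) - 4694169) = 1/((1/12)*(54361 + 67416)/3942 - 4694169) = 1/((1/12)*(1/3942)*121777 - 4694169) = 1/(121777/47304 - 4694169) = 1/(-222052848599/47304) = -47304/222052848599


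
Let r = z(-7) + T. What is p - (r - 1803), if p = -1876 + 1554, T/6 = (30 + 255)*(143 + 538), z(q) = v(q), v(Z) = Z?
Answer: -1163022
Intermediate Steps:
z(q) = q
T = 1164510 (T = 6*((30 + 255)*(143 + 538)) = 6*(285*681) = 6*194085 = 1164510)
p = -322
r = 1164503 (r = -7 + 1164510 = 1164503)
p - (r - 1803) = -322 - (1164503 - 1803) = -322 - 1*1162700 = -322 - 1162700 = -1163022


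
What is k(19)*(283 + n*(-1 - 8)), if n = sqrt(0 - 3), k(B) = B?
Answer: 5377 - 171*I*sqrt(3) ≈ 5377.0 - 296.18*I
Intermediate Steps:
n = I*sqrt(3) (n = sqrt(-3) = I*sqrt(3) ≈ 1.732*I)
k(19)*(283 + n*(-1 - 8)) = 19*(283 + (I*sqrt(3))*(-1 - 8)) = 19*(283 + (I*sqrt(3))*(-9)) = 19*(283 - 9*I*sqrt(3)) = 5377 - 171*I*sqrt(3)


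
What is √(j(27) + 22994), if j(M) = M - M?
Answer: √22994 ≈ 151.64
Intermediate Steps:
j(M) = 0
√(j(27) + 22994) = √(0 + 22994) = √22994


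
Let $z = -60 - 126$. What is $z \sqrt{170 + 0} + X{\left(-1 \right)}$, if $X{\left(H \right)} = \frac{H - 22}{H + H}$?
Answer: $\frac{23}{2} - 186 \sqrt{170} \approx -2413.6$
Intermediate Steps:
$z = -186$ ($z = -60 - 126 = -186$)
$X{\left(H \right)} = \frac{-22 + H}{2 H}$
$z \sqrt{170 + 0} + X{\left(-1 \right)} = - 186 \sqrt{170 + 0} + \frac{-22 - 1}{2 \left(-1\right)} = - 186 \sqrt{170} + \frac{1}{2} \left(-1\right) \left(-23\right) = - 186 \sqrt{170} + \frac{23}{2} = \frac{23}{2} - 186 \sqrt{170}$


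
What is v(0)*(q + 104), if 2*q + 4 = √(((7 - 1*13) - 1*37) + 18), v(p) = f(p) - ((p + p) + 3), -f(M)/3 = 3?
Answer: -1224 - 30*I ≈ -1224.0 - 30.0*I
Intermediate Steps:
f(M) = -9 (f(M) = -3*3 = -9)
v(p) = -12 - 2*p (v(p) = -9 - ((p + p) + 3) = -9 - (2*p + 3) = -9 - (3 + 2*p) = -9 + (-3 - 2*p) = -12 - 2*p)
q = -2 + 5*I/2 (q = -2 + √(((7 - 1*13) - 1*37) + 18)/2 = -2 + √(((7 - 13) - 37) + 18)/2 = -2 + √((-6 - 37) + 18)/2 = -2 + √(-43 + 18)/2 = -2 + √(-25)/2 = -2 + (5*I)/2 = -2 + 5*I/2 ≈ -2.0 + 2.5*I)
v(0)*(q + 104) = (-12 - 2*0)*((-2 + 5*I/2) + 104) = (-12 + 0)*(102 + 5*I/2) = -12*(102 + 5*I/2) = -1224 - 30*I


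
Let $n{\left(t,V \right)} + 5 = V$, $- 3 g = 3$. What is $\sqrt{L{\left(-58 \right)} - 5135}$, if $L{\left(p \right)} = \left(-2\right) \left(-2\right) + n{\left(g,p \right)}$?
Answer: $7 i \sqrt{106} \approx 72.069 i$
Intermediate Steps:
$g = -1$ ($g = \left(- \frac{1}{3}\right) 3 = -1$)
$n{\left(t,V \right)} = -5 + V$
$L{\left(p \right)} = -1 + p$ ($L{\left(p \right)} = \left(-2\right) \left(-2\right) + \left(-5 + p\right) = 4 + \left(-5 + p\right) = -1 + p$)
$\sqrt{L{\left(-58 \right)} - 5135} = \sqrt{\left(-1 - 58\right) - 5135} = \sqrt{-59 - 5135} = \sqrt{-5194} = 7 i \sqrt{106}$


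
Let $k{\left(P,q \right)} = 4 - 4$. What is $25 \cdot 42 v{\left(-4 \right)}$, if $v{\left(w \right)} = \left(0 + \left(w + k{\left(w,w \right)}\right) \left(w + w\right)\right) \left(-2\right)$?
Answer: $-67200$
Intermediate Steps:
$k{\left(P,q \right)} = 0$
$v{\left(w \right)} = - 4 w^{2}$ ($v{\left(w \right)} = \left(0 + \left(w + 0\right) \left(w + w\right)\right) \left(-2\right) = \left(0 + w 2 w\right) \left(-2\right) = \left(0 + 2 w^{2}\right) \left(-2\right) = 2 w^{2} \left(-2\right) = - 4 w^{2}$)
$25 \cdot 42 v{\left(-4 \right)} = 25 \cdot 42 \left(- 4 \left(-4\right)^{2}\right) = 1050 \left(\left(-4\right) 16\right) = 1050 \left(-64\right) = -67200$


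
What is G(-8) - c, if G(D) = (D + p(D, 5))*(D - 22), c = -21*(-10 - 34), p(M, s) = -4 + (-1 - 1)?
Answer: -504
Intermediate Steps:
p(M, s) = -6 (p(M, s) = -4 - 2 = -6)
c = 924 (c = -21*(-44) = 924)
G(D) = (-22 + D)*(-6 + D) (G(D) = (D - 6)*(D - 22) = (-6 + D)*(-22 + D) = (-22 + D)*(-6 + D))
G(-8) - c = (132 + (-8)² - 28*(-8)) - 1*924 = (132 + 64 + 224) - 924 = 420 - 924 = -504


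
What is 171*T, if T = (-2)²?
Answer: 684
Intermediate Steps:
T = 4
171*T = 171*4 = 684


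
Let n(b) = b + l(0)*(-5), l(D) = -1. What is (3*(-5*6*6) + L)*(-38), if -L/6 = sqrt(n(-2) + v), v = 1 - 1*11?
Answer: 20520 + 228*I*sqrt(7) ≈ 20520.0 + 603.23*I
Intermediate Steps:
n(b) = 5 + b (n(b) = b - 1*(-5) = b + 5 = 5 + b)
v = -10 (v = 1 - 11 = -10)
L = -6*I*sqrt(7) (L = -6*sqrt((5 - 2) - 10) = -6*sqrt(3 - 10) = -6*I*sqrt(7) ≈ -15.875*I)
(3*(-5*6*6) + L)*(-38) = (3*(-5*6*6) - 6*I*sqrt(7))*(-38) = (3*(-30*6) - 6*I*sqrt(7))*(-38) = (3*(-180) - 6*I*sqrt(7))*(-38) = (-540 - 6*I*sqrt(7))*(-38) = 20520 + 228*I*sqrt(7)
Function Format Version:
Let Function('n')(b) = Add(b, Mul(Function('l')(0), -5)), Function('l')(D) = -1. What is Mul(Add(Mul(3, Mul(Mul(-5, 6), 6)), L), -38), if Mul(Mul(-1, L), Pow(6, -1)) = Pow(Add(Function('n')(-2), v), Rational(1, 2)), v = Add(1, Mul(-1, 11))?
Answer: Add(20520, Mul(228, I, Pow(7, Rational(1, 2)))) ≈ Add(20520., Mul(603.23, I))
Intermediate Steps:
Function('n')(b) = Add(5, b) (Function('n')(b) = Add(b, Mul(-1, -5)) = Add(b, 5) = Add(5, b))
v = -10 (v = Add(1, -11) = -10)
L = Mul(-6, I, Pow(7, Rational(1, 2))) (L = Mul(-6, Pow(Add(Add(5, -2), -10), Rational(1, 2))) = Mul(-6, Pow(Add(3, -10), Rational(1, 2))) = Mul(-6, Pow(-7, Rational(1, 2))) = Mul(-6, Mul(I, Pow(7, Rational(1, 2)))) = Mul(-6, I, Pow(7, Rational(1, 2))) ≈ Mul(-15.875, I))
Mul(Add(Mul(3, Mul(Mul(-5, 6), 6)), L), -38) = Mul(Add(Mul(3, Mul(Mul(-5, 6), 6)), Mul(-6, I, Pow(7, Rational(1, 2)))), -38) = Mul(Add(Mul(3, Mul(-30, 6)), Mul(-6, I, Pow(7, Rational(1, 2)))), -38) = Mul(Add(Mul(3, -180), Mul(-6, I, Pow(7, Rational(1, 2)))), -38) = Mul(Add(-540, Mul(-6, I, Pow(7, Rational(1, 2)))), -38) = Add(20520, Mul(228, I, Pow(7, Rational(1, 2))))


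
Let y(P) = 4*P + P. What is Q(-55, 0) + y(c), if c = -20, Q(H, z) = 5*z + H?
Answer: -155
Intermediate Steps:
Q(H, z) = H + 5*z
y(P) = 5*P
Q(-55, 0) + y(c) = (-55 + 5*0) + 5*(-20) = (-55 + 0) - 100 = -55 - 100 = -155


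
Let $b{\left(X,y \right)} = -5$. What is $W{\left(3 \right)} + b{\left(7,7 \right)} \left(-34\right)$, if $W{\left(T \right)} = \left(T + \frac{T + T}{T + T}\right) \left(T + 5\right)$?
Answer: $202$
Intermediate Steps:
$W{\left(T \right)} = \left(1 + T\right) \left(5 + T\right)$ ($W{\left(T \right)} = \left(T + \frac{2 T}{2 T}\right) \left(5 + T\right) = \left(T + 2 T \frac{1}{2 T}\right) \left(5 + T\right) = \left(T + 1\right) \left(5 + T\right) = \left(1 + T\right) \left(5 + T\right)$)
$W{\left(3 \right)} + b{\left(7,7 \right)} \left(-34\right) = \left(5 + 3^{2} + 6 \cdot 3\right) - -170 = \left(5 + 9 + 18\right) + 170 = 32 + 170 = 202$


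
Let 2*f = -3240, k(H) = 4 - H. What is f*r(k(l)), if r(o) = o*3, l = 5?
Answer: 4860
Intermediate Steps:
r(o) = 3*o
f = -1620 (f = (1/2)*(-3240) = -1620)
f*r(k(l)) = -4860*(4 - 1*5) = -4860*(4 - 5) = -4860*(-1) = -1620*(-3) = 4860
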